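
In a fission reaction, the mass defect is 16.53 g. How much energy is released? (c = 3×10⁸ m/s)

Convert mass defect: Δm = 16.53 g = 0.01653 kg
E = Δm·c² = 0.01653 × (3×10⁸)²
= 0.01653 × 9×10¹⁶ = 1.488×10¹⁵ J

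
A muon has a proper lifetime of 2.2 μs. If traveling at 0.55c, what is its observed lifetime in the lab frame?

Proper lifetime τ₀ = 2.2 μs
γ = 1/√(1 - 0.55²) = 1.1974
τ = γτ₀ = 1.1974 × 2.2 μs = 2.634 μs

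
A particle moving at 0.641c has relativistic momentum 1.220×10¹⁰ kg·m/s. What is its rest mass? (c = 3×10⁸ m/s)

γ = 1/√(1 - 0.641²) = 1.303
v = 0.641 × 3×10⁸ = 1.923×10⁸ m/s
m = p/(γv) = 1.220×10¹⁰/(1.303 × 1.923×10⁸) = 48.69 kg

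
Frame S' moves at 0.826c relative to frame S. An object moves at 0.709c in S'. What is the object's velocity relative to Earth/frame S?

u = (u' + v)/(1 + u'v/c²)
Numerator: 0.709 + 0.826 = 1.535
Denominator: 1 + 0.585634 = 1.585634
u = 1.535/1.585634 = 0.9681c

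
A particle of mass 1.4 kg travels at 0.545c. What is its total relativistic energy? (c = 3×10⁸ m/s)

γ = 1/√(1 - 0.545²) = 1.193
mc² = 1.4 × (3×10⁸)² = 1.260×10¹⁷ J
E = γmc² = 1.193 × 1.260×10¹⁷ = 1.503×10¹⁷ J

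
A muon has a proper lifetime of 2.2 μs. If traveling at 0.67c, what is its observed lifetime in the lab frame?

Proper lifetime τ₀ = 2.2 μs
γ = 1/√(1 - 0.67²) = 1.3471
τ = γτ₀ = 1.3471 × 2.2 μs = 2.964 μs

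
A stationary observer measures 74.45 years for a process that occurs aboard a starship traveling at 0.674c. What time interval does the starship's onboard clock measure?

Dilated time Δt = 74.45 years
γ = 1/√(1 - 0.674²) = 1.3537
Δt₀ = Δt/γ = 74.45/1.3537 = 55.00 years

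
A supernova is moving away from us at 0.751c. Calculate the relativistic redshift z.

β = 0.751
(1+β)/(1-β) = 1.751/0.249 = 7.032
√(7.032) = 2.652
z = 2.652 - 1 = 1.652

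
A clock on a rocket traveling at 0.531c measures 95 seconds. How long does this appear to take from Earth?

Proper time Δt₀ = 95 seconds
γ = 1/√(1 - 0.531²) = 1.180
Δt = γΔt₀ = 1.180 × 95 = 112.1 seconds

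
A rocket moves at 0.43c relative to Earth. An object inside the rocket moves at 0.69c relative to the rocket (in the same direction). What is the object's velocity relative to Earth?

u = (u' + v)/(1 + u'v/c²)
Numerator: 0.69 + 0.43 = 1.12
Denominator: 1 + 0.2967 = 1.2967
u = 1.12/1.2967 = 0.8637c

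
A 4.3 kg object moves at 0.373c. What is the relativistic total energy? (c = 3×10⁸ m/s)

γ = 1/√(1 - 0.373²) = 1.0778
mc² = 4.3 × (3×10⁸)² = 3.870×10¹⁷ J
E = γmc² = 1.0778 × 3.870×10¹⁷ = 4.171×10¹⁷ J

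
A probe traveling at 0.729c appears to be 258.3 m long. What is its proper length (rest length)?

Contracted length L = 258.3 m
γ = 1/√(1 - 0.729²) = 1.46089
L₀ = γL = 1.46089 × 258.3 = 377.3 m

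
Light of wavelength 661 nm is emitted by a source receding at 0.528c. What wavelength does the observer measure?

β = 0.528
Wavelength Doppler factor = √(1.528/0.472) = √(3.237) = 1.799
λ_obs = 661 × 1.799 = 1189 nm (redshift)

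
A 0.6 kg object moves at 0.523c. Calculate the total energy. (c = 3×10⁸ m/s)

γ = 1/√(1 - 0.523²) = 1.1733
mc² = 0.6 × (3×10⁸)² = 5.400×10¹⁶ J
E = γmc² = 1.1733 × 5.400×10¹⁶ = 6.336×10¹⁶ J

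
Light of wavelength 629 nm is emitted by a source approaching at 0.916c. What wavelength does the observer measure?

β = 0.916
Wavelength Doppler factor = √(0.084/1.916) = √(0.04384) = 0.2094
λ_obs = 629 × 0.2094 = 131.7 nm (blueshift)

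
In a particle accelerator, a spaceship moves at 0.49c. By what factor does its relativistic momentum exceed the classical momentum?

p_rel = γmv, p_class = mv
Ratio = γ = 1/√(1 - 0.49²)
= 1/√(0.7599) = 1.147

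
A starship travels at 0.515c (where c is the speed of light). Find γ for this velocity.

v/c = 0.515, so (v/c)² = 0.265225
1 - (v/c)² = 0.734775
γ = 1/√(0.734775) = 1.167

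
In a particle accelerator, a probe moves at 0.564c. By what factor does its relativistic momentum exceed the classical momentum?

p_rel = γmv, p_class = mv
Ratio = γ = 1/√(1 - 0.564²)
= 1/√(0.681904) = 1.211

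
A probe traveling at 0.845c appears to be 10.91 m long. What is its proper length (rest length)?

Contracted length L = 10.91 m
γ = 1/√(1 - 0.845²) = 1.870
L₀ = γL = 1.870 × 10.91 = 20.40 m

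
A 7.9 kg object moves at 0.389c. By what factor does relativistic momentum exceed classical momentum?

p_rel = γmv, p_class = mv
Ratio = γ = 1/√(1 - 0.389²) = 1.085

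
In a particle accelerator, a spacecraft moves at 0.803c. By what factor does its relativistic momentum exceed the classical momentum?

p_rel = γmv, p_class = mv
Ratio = γ = 1/√(1 - 0.803²)
= 1/√(0.355191) = 1.678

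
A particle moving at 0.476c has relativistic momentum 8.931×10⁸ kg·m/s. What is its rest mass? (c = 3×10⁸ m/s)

γ = 1/√(1 - 0.476²) = 1.1371
v = 0.476 × 3×10⁸ = 1.428×10⁸ m/s
m = p/(γv) = 8.931×10⁸/(1.1371 × 1.428×10⁸) = 5.500 kg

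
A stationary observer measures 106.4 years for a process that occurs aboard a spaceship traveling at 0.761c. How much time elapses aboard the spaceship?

Dilated time Δt = 106.4 years
γ = 1/√(1 - 0.761²) = 1.5414
Δt₀ = Δt/γ = 106.4/1.5414 = 69.03 years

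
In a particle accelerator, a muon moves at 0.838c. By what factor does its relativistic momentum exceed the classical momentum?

p_rel = γmv, p_class = mv
Ratio = γ = 1/√(1 - 0.838²)
= 1/√(0.297756) = 1.833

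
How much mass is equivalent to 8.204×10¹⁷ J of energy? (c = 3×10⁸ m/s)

From E = mc², we get m = E/c²
c² = (3×10⁸)² = 9×10¹⁶ m²/s²
m = 8.204×10¹⁷ / 9×10¹⁶ = 9.116 kg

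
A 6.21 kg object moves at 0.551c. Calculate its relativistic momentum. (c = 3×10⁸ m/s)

γ = 1/√(1 - 0.551²) = 1.198
v = 0.551 × 3×10⁸ = 1.653×10⁸ m/s
p = γmv = 1.198 × 6.21 × 1.653×10⁸ = 1.230×10⁹ kg·m/s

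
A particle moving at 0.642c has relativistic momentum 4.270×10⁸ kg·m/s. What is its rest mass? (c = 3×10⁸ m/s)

γ = 1/√(1 - 0.642²) = 1.304
v = 0.642 × 3×10⁸ = 1.926×10⁸ m/s
m = p/(γv) = 4.270×10⁸/(1.304 × 1.926×10⁸) = 1.700 kg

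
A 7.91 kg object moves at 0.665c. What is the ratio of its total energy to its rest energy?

E = γmc², E₀ = mc²
E/E₀ = γ = 1/√(1 - 0.665²) = 1.339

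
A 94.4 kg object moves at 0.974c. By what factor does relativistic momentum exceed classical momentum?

p_rel = γmv, p_class = mv
Ratio = γ = 1/√(1 - 0.974²) = 4.414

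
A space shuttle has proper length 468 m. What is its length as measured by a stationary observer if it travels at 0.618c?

Proper length L₀ = 468 m
γ = 1/√(1 - 0.618²) = 1.272
L = L₀/γ = 468/1.272 = 367.9 m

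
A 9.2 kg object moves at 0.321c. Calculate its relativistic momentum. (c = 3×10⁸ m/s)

γ = 1/√(1 - 0.321²) = 1.0559
v = 0.321 × 3×10⁸ = 9.630×10⁷ m/s
p = γmv = 1.0559 × 9.2 × 9.630×10⁷ = 9.355×10⁸ kg·m/s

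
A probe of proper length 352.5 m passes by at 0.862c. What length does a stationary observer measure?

Proper length L₀ = 352.5 m
γ = 1/√(1 - 0.862²) = 1.973
L = L₀/γ = 352.5/1.973 = 178.7 m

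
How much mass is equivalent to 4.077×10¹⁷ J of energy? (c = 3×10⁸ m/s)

From E = mc², we get m = E/c²
c² = (3×10⁸)² = 9×10¹⁶ m²/s²
m = 4.077×10¹⁷ / 9×10¹⁶ = 4.530 kg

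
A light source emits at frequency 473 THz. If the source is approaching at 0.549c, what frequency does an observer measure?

β = v/c = 0.549
(1+β)/(1-β) = 1.549/0.451 = 3.4346
Doppler factor = √(3.4346) = 1.8533
f_obs = 473 × 1.8533 = 876.6 THz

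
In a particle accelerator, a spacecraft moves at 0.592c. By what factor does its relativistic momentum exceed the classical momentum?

p_rel = γmv, p_class = mv
Ratio = γ = 1/√(1 - 0.592²)
= 1/√(0.649536) = 1.241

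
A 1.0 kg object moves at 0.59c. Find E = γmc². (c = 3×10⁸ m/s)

γ = 1/√(1 - 0.59²) = 1.239
mc² = 1.0 × (3×10⁸)² = 9.000×10¹⁶ J
E = γmc² = 1.239 × 9.000×10¹⁶ = 1.115×10¹⁷ J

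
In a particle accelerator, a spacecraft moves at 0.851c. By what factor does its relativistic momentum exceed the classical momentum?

p_rel = γmv, p_class = mv
Ratio = γ = 1/√(1 - 0.851²)
= 1/√(0.275799) = 1.904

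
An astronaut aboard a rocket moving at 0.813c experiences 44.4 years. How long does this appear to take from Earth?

Proper time Δt₀ = 44.4 years
γ = 1/√(1 - 0.813²) = 1.7174
Δt = γΔt₀ = 1.7174 × 44.4 = 76.25 years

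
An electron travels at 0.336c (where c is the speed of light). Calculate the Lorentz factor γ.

v/c = 0.336, so (v/c)² = 0.112896
1 - (v/c)² = 0.887104
γ = 1/√(0.887104) = 1.062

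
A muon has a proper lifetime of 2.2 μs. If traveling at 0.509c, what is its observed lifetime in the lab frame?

Proper lifetime τ₀ = 2.2 μs
γ = 1/√(1 - 0.509²) = 1.162
τ = γτ₀ = 1.162 × 2.2 μs = 2.556 μs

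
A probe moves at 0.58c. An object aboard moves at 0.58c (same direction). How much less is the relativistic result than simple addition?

Classical: u' + v = 0.58 + 0.58 = 1.16c
Relativistic: u = (0.58 + 0.58)/(1 + 0.3364) = 1.16/1.3364 = 0.8680c
Difference: 1.16 - 0.8680 = 0.2920c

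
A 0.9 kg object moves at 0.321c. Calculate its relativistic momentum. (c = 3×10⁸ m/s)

γ = 1/√(1 - 0.321²) = 1.0559
v = 0.321 × 3×10⁸ = 9.630×10⁷ m/s
p = γmv = 1.0559 × 0.9 × 9.630×10⁷ = 9.151×10⁷ kg·m/s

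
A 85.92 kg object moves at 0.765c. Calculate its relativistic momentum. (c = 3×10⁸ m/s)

γ = 1/√(1 - 0.765²) = 1.553
v = 0.765 × 3×10⁸ = 2.295×10⁸ m/s
p = γmv = 1.553 × 85.92 × 2.295×10⁸ = 3.062×10¹⁰ kg·m/s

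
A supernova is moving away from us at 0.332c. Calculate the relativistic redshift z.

β = 0.332
(1+β)/(1-β) = 1.332/0.668 = 1.994
√(1.994) = 1.4121
z = 1.4121 - 1 = 0.4121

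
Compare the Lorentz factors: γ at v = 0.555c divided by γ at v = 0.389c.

γ₁ = 1/√(1 - 0.555²) = 1.2021
γ₂ = 1/√(1 - 0.389²) = 1.0855
γ₁/γ₂ = 1.2021/1.0855 = 1.107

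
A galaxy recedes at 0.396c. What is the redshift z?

β = 0.396
(1+β)/(1-β) = 1.396/0.604 = 2.3113
√(2.3113) = 1.5203
z = 1.5203 - 1 = 0.5203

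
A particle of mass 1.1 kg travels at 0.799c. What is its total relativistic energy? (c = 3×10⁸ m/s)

γ = 1/√(1 - 0.799²) = 1.663
mc² = 1.1 × (3×10⁸)² = 9.900×10¹⁶ J
E = γmc² = 1.663 × 9.900×10¹⁶ = 1.646×10¹⁷ J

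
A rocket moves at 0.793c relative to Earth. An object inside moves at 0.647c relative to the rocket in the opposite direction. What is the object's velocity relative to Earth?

Object's velocity in rocket frame is u' = -0.647c
u = (u' + v)/(1 + u'v/c²) = (v - 0.647)/(1 - 0.647·v/c²)
Numerator: 0.793 - 0.647 = 0.146
Denominator: 1 - 0.513071 = 0.486929
u = 0.146/0.486929 = 0.2998c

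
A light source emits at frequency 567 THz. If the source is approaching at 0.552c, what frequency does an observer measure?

β = v/c = 0.552
(1+β)/(1-β) = 1.552/0.448 = 3.464
Doppler factor = √(3.464) = 1.861
f_obs = 567 × 1.861 = 1055 THz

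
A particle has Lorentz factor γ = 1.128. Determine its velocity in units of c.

From γ = 1/√(1 - v²/c²):
1/γ² = 1/1.128² = 0.7859
v²/c² = 1 - 0.7859 = 0.2141
v/c = √(0.2141) = 0.4627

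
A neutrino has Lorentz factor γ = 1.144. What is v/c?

From γ = 1/√(1 - v²/c²):
1/γ² = 1/1.144² = 0.7641
v²/c² = 1 - 0.7641 = 0.2359
v/c = √(0.2359) = 0.4857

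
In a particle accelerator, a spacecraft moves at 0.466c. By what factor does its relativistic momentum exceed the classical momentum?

p_rel = γmv, p_class = mv
Ratio = γ = 1/√(1 - 0.466²)
= 1/√(0.782844) = 1.130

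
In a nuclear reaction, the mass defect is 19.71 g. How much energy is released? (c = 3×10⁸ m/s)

Convert mass defect: Δm = 19.71 g = 0.01971 kg
E = Δm·c² = 0.01971 × (3×10⁸)²
= 0.01971 × 9×10¹⁶ = 1.774×10¹⁵ J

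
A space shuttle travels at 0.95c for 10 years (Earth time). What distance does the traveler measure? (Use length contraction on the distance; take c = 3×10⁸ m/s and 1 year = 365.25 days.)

Earth distance: d = v × t = 0.95c × 10 yr = 8.994×10¹⁶ m
γ = 3.203
d' = d/γ = 8.994×10¹⁶/3.203 = 2.808×10¹⁶ m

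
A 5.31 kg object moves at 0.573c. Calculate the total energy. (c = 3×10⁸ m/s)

γ = 1/√(1 - 0.573²) = 1.2202
mc² = 5.31 × (3×10⁸)² = 4.779×10¹⁷ J
E = γmc² = 1.2202 × 4.779×10¹⁷ = 5.831×10¹⁷ J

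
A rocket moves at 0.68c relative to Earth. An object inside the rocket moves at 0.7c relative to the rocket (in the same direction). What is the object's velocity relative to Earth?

u = (u' + v)/(1 + u'v/c²)
Numerator: 0.7 + 0.68 = 1.38
Denominator: 1 + 0.476 = 1.476
u = 1.38/1.476 = 0.9350c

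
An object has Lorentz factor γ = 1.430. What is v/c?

From γ = 1/√(1 - v²/c²):
1/γ² = 1/1.430² = 0.4890
v²/c² = 1 - 0.4890 = 0.5110
v/c = √(0.5110) = 0.7148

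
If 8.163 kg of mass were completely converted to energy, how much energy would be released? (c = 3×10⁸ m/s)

Using E = mc²:
c² = (3×10⁸)² = 9×10¹⁶ m²/s²
E = 8.163 × 9×10¹⁶ = 7.347×10¹⁷ J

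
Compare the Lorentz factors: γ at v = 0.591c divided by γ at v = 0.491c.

γ₁ = 1/√(1 - 0.591²) = 1.240
γ₂ = 1/√(1 - 0.491²) = 1.148
γ₁/γ₂ = 1.240/1.148 = 1.080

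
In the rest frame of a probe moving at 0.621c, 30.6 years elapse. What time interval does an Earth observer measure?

Proper time Δt₀ = 30.6 years
γ = 1/√(1 - 0.621²) = 1.2758
Δt = γΔt₀ = 1.2758 × 30.6 = 39.04 years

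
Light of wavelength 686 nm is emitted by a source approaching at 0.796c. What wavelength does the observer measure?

β = 0.796
Wavelength Doppler factor = √(0.204/1.796) = √(0.1136) = 0.3370
λ_obs = 686 × 0.3370 = 231.2 nm (blueshift)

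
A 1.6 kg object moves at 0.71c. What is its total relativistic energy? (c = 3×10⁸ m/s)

γ = 1/√(1 - 0.71²) = 1.420
mc² = 1.6 × (3×10⁸)² = 1.440×10¹⁷ J
E = γmc² = 1.420 × 1.440×10¹⁷ = 2.045×10¹⁷ J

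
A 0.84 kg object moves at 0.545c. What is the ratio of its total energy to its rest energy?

E = γmc², E₀ = mc²
E/E₀ = γ = 1/√(1 - 0.545²) = 1.193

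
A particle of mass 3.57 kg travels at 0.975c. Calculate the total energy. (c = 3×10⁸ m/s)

γ = 1/√(1 - 0.975²) = 4.500
mc² = 3.57 × (3×10⁸)² = 3.213×10¹⁷ J
E = γmc² = 4.500 × 3.213×10¹⁷ = 1.446×10¹⁸ J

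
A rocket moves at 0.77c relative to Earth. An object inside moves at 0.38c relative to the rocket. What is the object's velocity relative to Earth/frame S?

u = (u' + v)/(1 + u'v/c²)
Numerator: 0.38 + 0.77 = 1.15
Denominator: 1 + 0.2926 = 1.2926
u = 1.15/1.2926 = 0.8897c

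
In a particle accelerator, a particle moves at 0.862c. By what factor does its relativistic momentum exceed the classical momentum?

p_rel = γmv, p_class = mv
Ratio = γ = 1/√(1 - 0.862²)
= 1/√(0.256956) = 1.973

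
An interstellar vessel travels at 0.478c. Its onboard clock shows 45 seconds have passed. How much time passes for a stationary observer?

Proper time Δt₀ = 45 seconds
γ = 1/√(1 - 0.478²) = 1.1385
Δt = γΔt₀ = 1.1385 × 45 = 51.23 seconds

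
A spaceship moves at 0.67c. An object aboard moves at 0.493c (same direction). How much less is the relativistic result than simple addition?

Classical: u' + v = 0.493 + 0.67 = 1.163c
Relativistic: u = (0.493 + 0.67)/(1 + 0.33031) = 1.163/1.33031 = 0.8742c
Difference: 1.163 - 0.8742 = 0.2888c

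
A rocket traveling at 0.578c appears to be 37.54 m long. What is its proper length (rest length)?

Contracted length L = 37.54 m
γ = 1/√(1 - 0.578²) = 1.2254
L₀ = γL = 1.2254 × 37.54 = 46.00 m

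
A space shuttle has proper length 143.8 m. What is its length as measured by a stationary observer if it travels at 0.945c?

Proper length L₀ = 143.8 m
γ = 1/√(1 - 0.945²) = 3.0574
L = L₀/γ = 143.8/3.0574 = 47.03 m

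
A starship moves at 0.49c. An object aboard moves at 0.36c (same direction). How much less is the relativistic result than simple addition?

Classical: u' + v = 0.36 + 0.49 = 0.85c
Relativistic: u = (0.36 + 0.49)/(1 + 0.1764) = 0.85/1.1764 = 0.7225c
Difference: 0.85 - 0.7225 = 0.1275c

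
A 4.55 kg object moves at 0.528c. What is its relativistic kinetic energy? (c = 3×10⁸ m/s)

γ = 1/√(1 - 0.528²) = 1.1775
γ - 1 = 0.1775
KE = (γ-1)mc² = 0.1775 × 4.55 × (3×10⁸)² = 7.269×10¹⁶ J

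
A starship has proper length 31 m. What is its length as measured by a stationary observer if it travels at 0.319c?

Proper length L₀ = 31 m
γ = 1/√(1 - 0.319²) = 1.055
L = L₀/γ = 31/1.055 = 29.38 m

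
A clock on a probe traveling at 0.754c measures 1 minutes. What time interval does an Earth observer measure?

Proper time Δt₀ = 1 minutes
γ = 1/√(1 - 0.754²) = 1.522
Δt = γΔt₀ = 1.522 × 1 = 1.522 minutes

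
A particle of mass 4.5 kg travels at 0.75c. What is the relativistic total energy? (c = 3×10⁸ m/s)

γ = 1/√(1 - 0.75²) = 1.5119
mc² = 4.5 × (3×10⁸)² = 4.050×10¹⁷ J
E = γmc² = 1.5119 × 4.050×10¹⁷ = 6.123×10¹⁷ J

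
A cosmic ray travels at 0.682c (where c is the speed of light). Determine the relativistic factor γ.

v/c = 0.682, so (v/c)² = 0.465124
1 - (v/c)² = 0.534876
γ = 1/√(0.534876) = 1.367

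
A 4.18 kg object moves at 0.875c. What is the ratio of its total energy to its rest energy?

E = γmc², E₀ = mc²
E/E₀ = γ = 1/√(1 - 0.875²) = 2.066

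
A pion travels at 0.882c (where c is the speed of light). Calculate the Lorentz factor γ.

v/c = 0.882, so (v/c)² = 0.777924
1 - (v/c)² = 0.222076
γ = 1/√(0.222076) = 2.122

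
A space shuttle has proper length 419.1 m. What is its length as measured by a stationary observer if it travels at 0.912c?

Proper length L₀ = 419.1 m
γ = 1/√(1 - 0.912²) = 2.438
L = L₀/γ = 419.1/2.438 = 171.9 m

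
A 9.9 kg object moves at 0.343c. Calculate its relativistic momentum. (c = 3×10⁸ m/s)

γ = 1/√(1 - 0.343²) = 1.065
v = 0.343 × 3×10⁸ = 1.029×10⁸ m/s
p = γmv = 1.065 × 9.9 × 1.029×10⁸ = 1.085×10⁹ kg·m/s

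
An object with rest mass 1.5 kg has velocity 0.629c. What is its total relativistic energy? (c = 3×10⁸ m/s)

γ = 1/√(1 - 0.629²) = 1.2863
mc² = 1.5 × (3×10⁸)² = 1.350×10¹⁷ J
E = γmc² = 1.2863 × 1.350×10¹⁷ = 1.737×10¹⁷ J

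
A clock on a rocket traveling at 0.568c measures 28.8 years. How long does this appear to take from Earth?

Proper time Δt₀ = 28.8 years
γ = 1/√(1 - 0.568²) = 1.215
Δt = γΔt₀ = 1.215 × 28.8 = 34.99 years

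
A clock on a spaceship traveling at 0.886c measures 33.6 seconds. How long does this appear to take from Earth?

Proper time Δt₀ = 33.6 seconds
γ = 1/√(1 - 0.886²) = 2.1566
Δt = γΔt₀ = 2.1566 × 33.6 = 72.46 seconds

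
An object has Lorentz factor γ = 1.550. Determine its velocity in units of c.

From γ = 1/√(1 - v²/c²):
1/γ² = 1/1.550² = 0.41623
v²/c² = 1 - 0.41623 = 0.58377
v/c = √(0.58377) = 0.7640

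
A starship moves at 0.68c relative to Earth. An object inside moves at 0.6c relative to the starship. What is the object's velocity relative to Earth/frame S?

u = (u' + v)/(1 + u'v/c²)
Numerator: 0.6 + 0.68 = 1.28
Denominator: 1 + 0.408 = 1.408
u = 1.28/1.408 = 0.9091c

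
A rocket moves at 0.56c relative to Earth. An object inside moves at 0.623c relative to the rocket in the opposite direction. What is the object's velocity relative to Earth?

Object's velocity in rocket frame is u' = -0.623c
u = (u' + v)/(1 + u'v/c²) = (v - 0.623)/(1 - 0.623·v/c²)
Numerator: 0.56 - 0.623 = -0.063
Denominator: 1 - 0.34888 = 0.65112
u = -0.063/0.65112 = -0.09676c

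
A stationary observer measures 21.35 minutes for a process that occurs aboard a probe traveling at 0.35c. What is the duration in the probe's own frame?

Dilated time Δt = 21.35 minutes
γ = 1/√(1 - 0.35²) = 1.0675
Δt₀ = Δt/γ = 21.35/1.0675 = 20.00 minutes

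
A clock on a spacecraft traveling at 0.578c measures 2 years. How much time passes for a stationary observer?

Proper time Δt₀ = 2 years
γ = 1/√(1 - 0.578²) = 1.2254
Δt = γΔt₀ = 1.2254 × 2 = 2.451 years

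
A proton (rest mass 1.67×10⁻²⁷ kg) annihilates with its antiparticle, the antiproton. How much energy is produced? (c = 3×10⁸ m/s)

Both particles have the same rest mass, so total mass = 2m
E = 2m·c² = 2 × 1.67×10⁻²⁷ × (3×10⁸)²
= 2 × 1.67×10⁻²⁷ × 9×10¹⁶
= 3.006×10⁻¹⁰ J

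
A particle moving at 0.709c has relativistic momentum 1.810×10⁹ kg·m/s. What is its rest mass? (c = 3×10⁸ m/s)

γ = 1/√(1 - 0.709²) = 1.418
v = 0.709 × 3×10⁸ = 2.127×10⁸ m/s
m = p/(γv) = 1.810×10⁹/(1.418 × 2.127×10⁸) = 6.001 kg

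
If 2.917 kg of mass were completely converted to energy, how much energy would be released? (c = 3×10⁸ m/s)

Using E = mc²:
c² = (3×10⁸)² = 9×10¹⁶ m²/s²
E = 2.917 × 9×10¹⁶ = 2.625×10¹⁷ J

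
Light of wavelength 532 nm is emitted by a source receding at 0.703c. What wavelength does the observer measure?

β = 0.703
Wavelength Doppler factor = √(1.703/0.297) = √(5.734) = 2.395
λ_obs = 532 × 2.395 = 1274 nm (redshift)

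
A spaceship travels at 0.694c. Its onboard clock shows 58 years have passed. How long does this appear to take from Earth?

Proper time Δt₀ = 58 years
γ = 1/√(1 - 0.694²) = 1.389
Δt = γΔt₀ = 1.389 × 58 = 80.56 years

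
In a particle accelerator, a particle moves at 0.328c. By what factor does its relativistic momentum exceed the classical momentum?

p_rel = γmv, p_class = mv
Ratio = γ = 1/√(1 - 0.328²)
= 1/√(0.892416) = 1.059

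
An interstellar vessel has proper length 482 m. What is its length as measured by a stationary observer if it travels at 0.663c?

Proper length L₀ = 482 m
γ = 1/√(1 - 0.663²) = 1.336
L = L₀/γ = 482/1.336 = 360.8 m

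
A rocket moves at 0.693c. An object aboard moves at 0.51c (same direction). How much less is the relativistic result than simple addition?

Classical: u' + v = 0.51 + 0.693 = 1.203c
Relativistic: u = (0.51 + 0.693)/(1 + 0.35343) = 1.203/1.35343 = 0.8889c
Difference: 1.203 - 0.8889 = 0.3141c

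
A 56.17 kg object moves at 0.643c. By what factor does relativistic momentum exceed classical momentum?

p_rel = γmv, p_class = mv
Ratio = γ = 1/√(1 - 0.643²) = 1.306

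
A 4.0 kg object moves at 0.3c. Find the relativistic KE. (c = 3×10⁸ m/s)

γ = 1/√(1 - 0.3²) = 1.04828
γ - 1 = 0.04828
KE = (γ-1)mc² = 0.04828 × 4.0 × (3×10⁸)² = 1.738×10¹⁶ J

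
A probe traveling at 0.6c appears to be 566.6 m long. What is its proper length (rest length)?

Contracted length L = 566.6 m
γ = 1/√(1 - 0.6²) = 1.250
L₀ = γL = 1.250 × 566.6 = 708.3 m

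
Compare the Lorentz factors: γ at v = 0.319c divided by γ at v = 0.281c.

γ₁ = 1/√(1 - 0.319²) = 1.0551
γ₂ = 1/√(1 - 0.281²) = 1.0420
γ₁/γ₂ = 1.0551/1.0420 = 1.013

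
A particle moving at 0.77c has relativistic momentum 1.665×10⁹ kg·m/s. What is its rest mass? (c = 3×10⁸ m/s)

γ = 1/√(1 - 0.77²) = 1.5673
v = 0.77 × 3×10⁸ = 2.310×10⁸ m/s
m = p/(γv) = 1.665×10⁹/(1.5673 × 2.310×10⁸) = 4.599 kg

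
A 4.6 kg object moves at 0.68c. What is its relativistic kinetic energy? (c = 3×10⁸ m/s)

γ = 1/√(1 - 0.68²) = 1.36386
γ - 1 = 0.36386
KE = (γ-1)mc² = 0.36386 × 4.6 × (3×10⁸)² = 1.506×10¹⁷ J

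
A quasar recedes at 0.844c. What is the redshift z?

β = 0.844
(1+β)/(1-β) = 1.844/0.156 = 11.82
√(11.82) = 3.438
z = 3.438 - 1 = 2.438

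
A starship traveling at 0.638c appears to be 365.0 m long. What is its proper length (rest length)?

Contracted length L = 365.0 m
γ = 1/√(1 - 0.638²) = 1.2986
L₀ = γL = 1.2986 × 365.0 = 474.0 m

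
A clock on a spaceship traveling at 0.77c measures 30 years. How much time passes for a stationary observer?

Proper time Δt₀ = 30 years
γ = 1/√(1 - 0.77²) = 1.5673
Δt = γΔt₀ = 1.5673 × 30 = 47.02 years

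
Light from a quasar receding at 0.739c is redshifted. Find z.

β = 0.739
(1+β)/(1-β) = 1.739/0.261 = 6.663
√(6.663) = 2.581
z = 2.581 - 1 = 1.581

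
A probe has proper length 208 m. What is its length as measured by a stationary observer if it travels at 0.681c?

Proper length L₀ = 208 m
γ = 1/√(1 - 0.681²) = 1.366
L = L₀/γ = 208/1.366 = 152.3 m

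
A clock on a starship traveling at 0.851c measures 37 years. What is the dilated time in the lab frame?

Proper time Δt₀ = 37 years
γ = 1/√(1 - 0.851²) = 1.904
Δt = γΔt₀ = 1.904 × 37 = 70.45 years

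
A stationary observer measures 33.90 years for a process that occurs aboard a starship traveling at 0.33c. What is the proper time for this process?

Dilated time Δt = 33.90 years
γ = 1/√(1 - 0.33²) = 1.0593
Δt₀ = Δt/γ = 33.90/1.0593 = 32.00 years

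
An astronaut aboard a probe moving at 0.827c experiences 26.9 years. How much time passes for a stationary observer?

Proper time Δt₀ = 26.9 years
γ = 1/√(1 - 0.827²) = 1.7787
Δt = γΔt₀ = 1.7787 × 26.9 = 47.85 years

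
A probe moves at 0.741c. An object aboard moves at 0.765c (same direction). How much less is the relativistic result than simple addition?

Classical: u' + v = 0.765 + 0.741 = 1.506c
Relativistic: u = (0.765 + 0.741)/(1 + 0.566865) = 1.506/1.566865 = 0.9612c
Difference: 1.506 - 0.9612 = 0.5448c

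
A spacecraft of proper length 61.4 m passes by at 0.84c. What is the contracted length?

Proper length L₀ = 61.4 m
γ = 1/√(1 - 0.84²) = 1.84302
L = L₀/γ = 61.4/1.84302 = 33.31 m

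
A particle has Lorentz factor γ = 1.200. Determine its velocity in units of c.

From γ = 1/√(1 - v²/c²):
1/γ² = 1/1.200² = 0.6944
v²/c² = 1 - 0.6944 = 0.3056
v/c = √(0.3056) = 0.5528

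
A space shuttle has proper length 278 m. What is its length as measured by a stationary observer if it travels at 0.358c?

Proper length L₀ = 278 m
γ = 1/√(1 - 0.358²) = 1.071
L = L₀/γ = 278/1.071 = 259.6 m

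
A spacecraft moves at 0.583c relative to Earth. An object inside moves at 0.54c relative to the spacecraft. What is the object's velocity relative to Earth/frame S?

u = (u' + v)/(1 + u'v/c²)
Numerator: 0.54 + 0.583 = 1.123
Denominator: 1 + 0.31482 = 1.31482
u = 1.123/1.31482 = 0.8541c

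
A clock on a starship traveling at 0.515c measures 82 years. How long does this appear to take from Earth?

Proper time Δt₀ = 82 years
γ = 1/√(1 - 0.515²) = 1.1666
Δt = γΔt₀ = 1.1666 × 82 = 95.66 years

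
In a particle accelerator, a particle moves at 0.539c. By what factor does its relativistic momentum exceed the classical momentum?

p_rel = γmv, p_class = mv
Ratio = γ = 1/√(1 - 0.539²)
= 1/√(0.709479) = 1.187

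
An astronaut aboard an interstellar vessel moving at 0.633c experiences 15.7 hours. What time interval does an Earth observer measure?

Proper time Δt₀ = 15.7 hours
γ = 1/√(1 - 0.633²) = 1.292
Δt = γΔt₀ = 1.292 × 15.7 = 20.28 hours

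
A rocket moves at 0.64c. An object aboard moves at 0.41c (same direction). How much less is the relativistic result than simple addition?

Classical: u' + v = 0.41 + 0.64 = 1.05c
Relativistic: u = (0.41 + 0.64)/(1 + 0.2624) = 1.05/1.2624 = 0.8317c
Difference: 1.05 - 0.8317 = 0.2183c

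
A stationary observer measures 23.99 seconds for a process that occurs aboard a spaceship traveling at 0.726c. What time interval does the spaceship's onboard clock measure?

Dilated time Δt = 23.99 seconds
γ = 1/√(1 - 0.726²) = 1.454
Δt₀ = Δt/γ = 23.99/1.454 = 16.50 seconds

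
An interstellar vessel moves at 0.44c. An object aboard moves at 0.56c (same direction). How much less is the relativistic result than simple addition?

Classical: u' + v = 0.56 + 0.44 = 1c
Relativistic: u = (0.56 + 0.44)/(1 + 0.2464) = 1/1.2464 = 0.8023c
Difference: 1 - 0.8023 = 0.1977c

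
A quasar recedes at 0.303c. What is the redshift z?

β = 0.303
(1+β)/(1-β) = 1.303/0.697 = 1.8694
√(1.8694) = 1.3673
z = 1.3673 - 1 = 0.3673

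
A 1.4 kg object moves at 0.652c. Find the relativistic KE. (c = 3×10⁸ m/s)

γ = 1/√(1 - 0.652²) = 1.3189
γ - 1 = 0.3189
KE = (γ-1)mc² = 0.3189 × 1.4 × (3×10⁸)² = 4.018×10¹⁶ J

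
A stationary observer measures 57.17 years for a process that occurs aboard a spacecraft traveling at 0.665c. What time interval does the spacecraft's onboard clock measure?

Dilated time Δt = 57.17 years
γ = 1/√(1 - 0.665²) = 1.339
Δt₀ = Δt/γ = 57.17/1.339 = 42.70 years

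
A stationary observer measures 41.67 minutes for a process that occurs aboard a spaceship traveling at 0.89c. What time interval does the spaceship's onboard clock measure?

Dilated time Δt = 41.67 minutes
γ = 1/√(1 - 0.89²) = 2.193
Δt₀ = Δt/γ = 41.67/2.193 = 19.00 minutes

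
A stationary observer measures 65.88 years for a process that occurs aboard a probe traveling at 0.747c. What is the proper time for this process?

Dilated time Δt = 65.88 years
γ = 1/√(1 - 0.747²) = 1.504
Δt₀ = Δt/γ = 65.88/1.504 = 43.80 years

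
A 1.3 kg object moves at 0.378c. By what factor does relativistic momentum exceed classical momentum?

p_rel = γmv, p_class = mv
Ratio = γ = 1/√(1 - 0.378²) = 1.080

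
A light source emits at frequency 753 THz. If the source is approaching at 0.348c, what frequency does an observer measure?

β = v/c = 0.348
(1+β)/(1-β) = 1.348/0.652 = 2.067
Doppler factor = √(2.067) = 1.438
f_obs = 753 × 1.438 = 1083 THz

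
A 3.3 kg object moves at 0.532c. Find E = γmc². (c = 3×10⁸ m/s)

γ = 1/√(1 - 0.532²) = 1.181
mc² = 3.3 × (3×10⁸)² = 2.970×10¹⁷ J
E = γmc² = 1.181 × 2.970×10¹⁷ = 3.508×10¹⁷ J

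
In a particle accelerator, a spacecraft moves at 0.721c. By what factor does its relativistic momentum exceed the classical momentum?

p_rel = γmv, p_class = mv
Ratio = γ = 1/√(1 - 0.721²)
= 1/√(0.480159) = 1.443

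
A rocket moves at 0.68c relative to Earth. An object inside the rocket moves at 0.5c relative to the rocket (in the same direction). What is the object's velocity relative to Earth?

u = (u' + v)/(1 + u'v/c²)
Numerator: 0.5 + 0.68 = 1.18
Denominator: 1 + 0.34 = 1.34
u = 1.18/1.34 = 0.8806c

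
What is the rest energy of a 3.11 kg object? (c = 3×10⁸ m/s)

c² = (3×10⁸)² = 9.000×10¹⁶ m²/s²
E₀ = mc² = 3.11 × 9.000×10¹⁶ = 2.799×10¹⁷ J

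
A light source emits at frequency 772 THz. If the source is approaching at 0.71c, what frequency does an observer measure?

β = v/c = 0.71
(1+β)/(1-β) = 1.71/0.29 = 5.8966
Doppler factor = √(5.8966) = 2.4283
f_obs = 772 × 2.4283 = 1875 THz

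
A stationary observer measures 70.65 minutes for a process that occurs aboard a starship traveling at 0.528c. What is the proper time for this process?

Dilated time Δt = 70.65 minutes
γ = 1/√(1 - 0.528²) = 1.1775
Δt₀ = Δt/γ = 70.65/1.1775 = 60.00 minutes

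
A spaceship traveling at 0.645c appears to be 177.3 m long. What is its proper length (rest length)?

Contracted length L = 177.3 m
γ = 1/√(1 - 0.645²) = 1.3086
L₀ = γL = 1.3086 × 177.3 = 232.0 m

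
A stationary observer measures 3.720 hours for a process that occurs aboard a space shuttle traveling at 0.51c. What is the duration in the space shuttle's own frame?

Dilated time Δt = 3.720 hours
γ = 1/√(1 - 0.51²) = 1.1626
Δt₀ = Δt/γ = 3.720/1.1626 = 3.200 hours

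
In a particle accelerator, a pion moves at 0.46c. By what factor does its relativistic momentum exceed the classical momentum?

p_rel = γmv, p_class = mv
Ratio = γ = 1/√(1 - 0.46²)
= 1/√(0.7884) = 1.126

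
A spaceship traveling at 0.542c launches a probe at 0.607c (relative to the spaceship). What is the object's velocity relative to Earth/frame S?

u = (u' + v)/(1 + u'v/c²)
Numerator: 0.607 + 0.542 = 1.149
Denominator: 1 + 0.328994 = 1.328994
u = 1.149/1.328994 = 0.8646c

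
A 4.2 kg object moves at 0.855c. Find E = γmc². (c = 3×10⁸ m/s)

γ = 1/√(1 - 0.855²) = 1.928
mc² = 4.2 × (3×10⁸)² = 3.780×10¹⁷ J
E = γmc² = 1.928 × 3.780×10¹⁷ = 7.288×10¹⁷ J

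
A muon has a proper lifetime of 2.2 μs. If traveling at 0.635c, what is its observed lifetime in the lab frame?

Proper lifetime τ₀ = 2.2 μs
γ = 1/√(1 - 0.635²) = 1.2945
τ = γτ₀ = 1.2945 × 2.2 μs = 2.848 μs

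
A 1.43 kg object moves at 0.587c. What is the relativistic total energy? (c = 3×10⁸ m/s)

γ = 1/√(1 - 0.587²) = 1.2352
mc² = 1.43 × (3×10⁸)² = 1.287×10¹⁷ J
E = γmc² = 1.2352 × 1.287×10¹⁷ = 1.590×10¹⁷ J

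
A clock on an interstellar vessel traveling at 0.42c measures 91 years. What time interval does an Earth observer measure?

Proper time Δt₀ = 91 years
γ = 1/√(1 - 0.42²) = 1.102
Δt = γΔt₀ = 1.102 × 91 = 100.3 years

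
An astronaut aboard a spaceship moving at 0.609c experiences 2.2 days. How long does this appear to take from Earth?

Proper time Δt₀ = 2.2 days
γ = 1/√(1 - 0.609²) = 1.261
Δt = γΔt₀ = 1.261 × 2.2 = 2.774 days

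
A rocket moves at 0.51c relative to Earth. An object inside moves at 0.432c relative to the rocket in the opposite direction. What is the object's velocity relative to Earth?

Object's velocity in rocket frame is u' = -0.432c
u = (u' + v)/(1 + u'v/c²) = (v - 0.432)/(1 - 0.432·v/c²)
Numerator: 0.51 - 0.432 = 0.078
Denominator: 1 - 0.22032 = 0.77968
u = 0.078/0.77968 = 0.1000c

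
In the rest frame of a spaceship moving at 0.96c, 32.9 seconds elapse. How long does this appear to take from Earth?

Proper time Δt₀ = 32.9 seconds
γ = 1/√(1 - 0.96²) = 3.571
Δt = γΔt₀ = 3.571 × 32.9 = 117.5 seconds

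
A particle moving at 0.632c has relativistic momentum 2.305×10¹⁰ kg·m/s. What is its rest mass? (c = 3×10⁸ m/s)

γ = 1/√(1 - 0.632²) = 1.2904
v = 0.632 × 3×10⁸ = 1.896×10⁸ m/s
m = p/(γv) = 2.305×10¹⁰/(1.2904 × 1.896×10⁸) = 94.21 kg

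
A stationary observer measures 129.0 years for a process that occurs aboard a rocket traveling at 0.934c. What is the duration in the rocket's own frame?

Dilated time Δt = 129.0 years
γ = 1/√(1 - 0.934²) = 2.799
Δt₀ = Δt/γ = 129.0/2.799 = 46.09 years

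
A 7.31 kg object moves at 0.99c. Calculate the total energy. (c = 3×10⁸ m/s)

γ = 1/√(1 - 0.99²) = 7.089
mc² = 7.31 × (3×10⁸)² = 6.579×10¹⁷ J
E = γmc² = 7.089 × 6.579×10¹⁷ = 4.664×10¹⁸ J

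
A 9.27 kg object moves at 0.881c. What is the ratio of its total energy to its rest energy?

E = γmc², E₀ = mc²
E/E₀ = γ = 1/√(1 - 0.881²) = 2.114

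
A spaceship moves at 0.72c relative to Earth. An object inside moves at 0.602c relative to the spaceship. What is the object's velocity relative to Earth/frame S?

u = (u' + v)/(1 + u'v/c²)
Numerator: 0.602 + 0.72 = 1.322
Denominator: 1 + 0.43344 = 1.43344
u = 1.322/1.43344 = 0.9223c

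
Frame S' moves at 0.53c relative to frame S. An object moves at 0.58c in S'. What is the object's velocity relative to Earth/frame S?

u = (u' + v)/(1 + u'v/c²)
Numerator: 0.58 + 0.53 = 1.11
Denominator: 1 + 0.3074 = 1.3074
u = 1.11/1.3074 = 0.8490c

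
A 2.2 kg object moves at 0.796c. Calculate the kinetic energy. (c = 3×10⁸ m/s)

γ = 1/√(1 - 0.796²) = 1.6521
γ - 1 = 0.6521
KE = (γ-1)mc² = 0.6521 × 2.2 × (3×10⁸)² = 1.291×10¹⁷ J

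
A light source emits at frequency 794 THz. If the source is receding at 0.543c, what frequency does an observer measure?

β = v/c = 0.543
(1-β)/(1+β) = 0.457/1.543 = 0.2962
Doppler factor = √(0.2962) = 0.5442
f_obs = 794 × 0.5442 = 432.1 THz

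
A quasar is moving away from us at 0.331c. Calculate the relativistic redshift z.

β = 0.331
(1+β)/(1-β) = 1.331/0.669 = 1.9895
√(1.9895) = 1.4105
z = 1.4105 - 1 = 0.4105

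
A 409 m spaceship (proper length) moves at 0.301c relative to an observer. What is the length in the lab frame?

Proper length L₀ = 409 m
γ = 1/√(1 - 0.301²) = 1.0486
L = L₀/γ = 409/1.0486 = 390.0 m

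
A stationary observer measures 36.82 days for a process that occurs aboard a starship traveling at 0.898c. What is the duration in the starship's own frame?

Dilated time Δt = 36.82 days
γ = 1/√(1 - 0.898²) = 2.273
Δt₀ = Δt/γ = 36.82/2.273 = 16.20 days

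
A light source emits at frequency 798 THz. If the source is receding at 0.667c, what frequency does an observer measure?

β = v/c = 0.667
(1-β)/(1+β) = 0.333/1.667 = 0.19976
Doppler factor = √(0.19976) = 0.44695
f_obs = 798 × 0.44695 = 356.7 THz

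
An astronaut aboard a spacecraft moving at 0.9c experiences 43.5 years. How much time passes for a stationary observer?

Proper time Δt₀ = 43.5 years
γ = 1/√(1 - 0.9²) = 2.2942
Δt = γΔt₀ = 2.2942 × 43.5 = 99.80 years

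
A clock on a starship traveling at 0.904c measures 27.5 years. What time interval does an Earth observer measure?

Proper time Δt₀ = 27.5 years
γ = 1/√(1 - 0.904²) = 2.339
Δt = γΔt₀ = 2.339 × 27.5 = 64.32 years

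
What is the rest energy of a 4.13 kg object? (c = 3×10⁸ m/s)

c² = (3×10⁸)² = 9.000×10¹⁶ m²/s²
E₀ = mc² = 4.13 × 9.000×10¹⁶ = 3.717×10¹⁷ J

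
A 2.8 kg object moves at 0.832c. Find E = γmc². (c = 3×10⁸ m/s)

γ = 1/√(1 - 0.832²) = 1.8025
mc² = 2.8 × (3×10⁸)² = 2.520×10¹⁷ J
E = γmc² = 1.8025 × 2.520×10¹⁷ = 4.542×10¹⁷ J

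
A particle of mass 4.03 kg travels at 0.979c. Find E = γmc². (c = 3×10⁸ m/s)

γ = 1/√(1 - 0.979²) = 4.905
mc² = 4.03 × (3×10⁸)² = 3.627×10¹⁷ J
E = γmc² = 4.905 × 3.627×10¹⁷ = 1.779×10¹⁸ J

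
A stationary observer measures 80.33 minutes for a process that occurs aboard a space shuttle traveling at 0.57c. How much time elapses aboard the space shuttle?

Dilated time Δt = 80.33 minutes
γ = 1/√(1 - 0.57²) = 1.2171
Δt₀ = Δt/γ = 80.33/1.2171 = 66.00 minutes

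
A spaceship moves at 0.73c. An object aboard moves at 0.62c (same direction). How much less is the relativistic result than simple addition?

Classical: u' + v = 0.62 + 0.73 = 1.35c
Relativistic: u = (0.62 + 0.73)/(1 + 0.4526) = 1.35/1.4526 = 0.9294c
Difference: 1.35 - 0.9294 = 0.4206c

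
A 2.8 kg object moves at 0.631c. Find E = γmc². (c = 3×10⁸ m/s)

γ = 1/√(1 - 0.631²) = 1.289
mc² = 2.8 × (3×10⁸)² = 2.520×10¹⁷ J
E = γmc² = 1.289 × 2.520×10¹⁷ = 3.248×10¹⁷ J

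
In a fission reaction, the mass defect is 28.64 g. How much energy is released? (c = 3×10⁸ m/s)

Convert mass defect: Δm = 28.64 g = 0.02864 kg
E = Δm·c² = 0.02864 × (3×10⁸)²
= 0.02864 × 9×10¹⁶ = 2.578×10¹⁵ J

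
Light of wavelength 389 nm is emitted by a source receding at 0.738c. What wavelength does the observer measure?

β = 0.738
Wavelength Doppler factor = √(1.738/0.262) = √(6.634) = 2.576
λ_obs = 389 × 2.576 = 1002 nm (redshift)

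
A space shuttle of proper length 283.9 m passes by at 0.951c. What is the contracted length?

Proper length L₀ = 283.9 m
γ = 1/√(1 - 0.951²) = 3.2342
L = L₀/γ = 283.9/3.2342 = 87.78 m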